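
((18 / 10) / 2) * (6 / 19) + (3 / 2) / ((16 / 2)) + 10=15917 / 1520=10.47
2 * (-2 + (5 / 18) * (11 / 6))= -161 / 54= -2.98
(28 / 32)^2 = 0.77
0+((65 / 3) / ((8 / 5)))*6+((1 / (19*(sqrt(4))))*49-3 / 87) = 181841 / 2204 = 82.50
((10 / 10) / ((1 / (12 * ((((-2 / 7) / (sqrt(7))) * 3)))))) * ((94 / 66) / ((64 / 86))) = -6063 * sqrt(7) / 2156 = -7.44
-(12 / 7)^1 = -12 / 7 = -1.71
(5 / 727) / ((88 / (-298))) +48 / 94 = 732697 / 1503436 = 0.49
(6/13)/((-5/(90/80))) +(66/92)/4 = 903/11960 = 0.08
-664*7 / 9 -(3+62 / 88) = -205979 / 396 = -520.15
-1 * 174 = -174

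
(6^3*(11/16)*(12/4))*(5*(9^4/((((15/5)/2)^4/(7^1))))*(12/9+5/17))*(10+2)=6709016160/17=394648009.41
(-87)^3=-658503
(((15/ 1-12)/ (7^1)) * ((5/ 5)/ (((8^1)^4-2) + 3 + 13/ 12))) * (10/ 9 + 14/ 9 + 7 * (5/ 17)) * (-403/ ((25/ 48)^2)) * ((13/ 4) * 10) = -17454168576/ 731507875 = -23.86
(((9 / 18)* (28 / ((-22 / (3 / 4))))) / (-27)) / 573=7 / 226908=0.00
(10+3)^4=28561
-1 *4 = -4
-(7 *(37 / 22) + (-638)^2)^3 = -718174196028363282083 / 10648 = -67446862887712554.67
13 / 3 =4.33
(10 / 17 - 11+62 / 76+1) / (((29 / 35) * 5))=-38871 / 18734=-2.07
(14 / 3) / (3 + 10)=14 / 39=0.36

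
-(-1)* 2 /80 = 1 /40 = 0.02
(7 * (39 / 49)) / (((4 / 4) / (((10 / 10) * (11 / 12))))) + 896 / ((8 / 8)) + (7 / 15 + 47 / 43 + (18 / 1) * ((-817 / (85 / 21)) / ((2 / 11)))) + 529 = -1139117393 / 61404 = -18551.19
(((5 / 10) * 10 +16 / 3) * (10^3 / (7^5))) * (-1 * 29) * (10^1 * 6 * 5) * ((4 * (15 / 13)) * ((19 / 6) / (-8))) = 9772.14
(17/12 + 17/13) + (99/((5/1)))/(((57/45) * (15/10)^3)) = 7.36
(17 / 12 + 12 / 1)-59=-547 / 12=-45.58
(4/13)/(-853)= -4/11089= -0.00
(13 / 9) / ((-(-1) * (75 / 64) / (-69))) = -19136 / 225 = -85.05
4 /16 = 1 /4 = 0.25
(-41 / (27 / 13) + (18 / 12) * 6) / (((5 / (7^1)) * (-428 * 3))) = 203 / 17334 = 0.01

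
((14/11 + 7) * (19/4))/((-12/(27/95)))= -819/880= -0.93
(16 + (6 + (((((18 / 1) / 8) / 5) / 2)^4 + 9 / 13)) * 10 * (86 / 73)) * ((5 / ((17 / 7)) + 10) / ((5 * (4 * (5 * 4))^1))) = 472491363559 / 165201920000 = 2.86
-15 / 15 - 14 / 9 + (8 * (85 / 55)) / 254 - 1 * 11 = -169822 / 12573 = -13.51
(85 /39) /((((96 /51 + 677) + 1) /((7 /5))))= 2023 /450762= 0.00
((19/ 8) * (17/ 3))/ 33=323/ 792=0.41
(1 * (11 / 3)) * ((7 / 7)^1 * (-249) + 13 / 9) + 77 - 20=-22969 / 27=-850.70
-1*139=-139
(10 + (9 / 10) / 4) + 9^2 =3649 / 40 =91.22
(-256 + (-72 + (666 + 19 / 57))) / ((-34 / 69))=-23345 / 34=-686.62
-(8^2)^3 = -262144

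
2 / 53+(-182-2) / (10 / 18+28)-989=-13558423 / 13621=-995.41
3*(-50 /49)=-150 /49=-3.06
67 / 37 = 1.81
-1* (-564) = 564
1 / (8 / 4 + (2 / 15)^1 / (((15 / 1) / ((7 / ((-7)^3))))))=11025 / 22048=0.50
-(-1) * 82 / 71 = 82 / 71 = 1.15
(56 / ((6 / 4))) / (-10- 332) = -56 / 513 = -0.11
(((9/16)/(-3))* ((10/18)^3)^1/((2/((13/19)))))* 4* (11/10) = -3575/73872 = -0.05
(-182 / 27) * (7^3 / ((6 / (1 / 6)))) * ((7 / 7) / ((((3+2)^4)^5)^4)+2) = -1721252563974510187717418633705316703223312894503275553395821 / 13400325923359048332916820811533398227766156196594238281250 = -128.45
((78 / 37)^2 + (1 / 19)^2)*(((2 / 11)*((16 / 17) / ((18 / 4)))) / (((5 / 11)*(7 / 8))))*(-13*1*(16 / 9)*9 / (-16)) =14627844608 / 2646489195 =5.53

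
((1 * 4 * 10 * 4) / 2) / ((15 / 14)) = 224 / 3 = 74.67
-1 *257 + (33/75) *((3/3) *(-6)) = -6491/25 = -259.64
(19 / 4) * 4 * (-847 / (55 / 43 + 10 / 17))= -1680569 / 195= -8618.30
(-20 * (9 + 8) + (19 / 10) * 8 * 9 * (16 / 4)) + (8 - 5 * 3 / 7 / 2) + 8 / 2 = 15269 / 70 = 218.13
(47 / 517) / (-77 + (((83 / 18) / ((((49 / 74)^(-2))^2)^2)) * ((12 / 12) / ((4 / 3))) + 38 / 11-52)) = -21580673764890624 / 29772568803703906031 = -0.00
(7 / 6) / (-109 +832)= 7 / 4338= 0.00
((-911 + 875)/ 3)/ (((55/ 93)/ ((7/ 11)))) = -12.91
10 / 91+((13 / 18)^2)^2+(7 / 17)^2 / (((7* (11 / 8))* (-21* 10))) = 57985113757 / 151842010320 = 0.38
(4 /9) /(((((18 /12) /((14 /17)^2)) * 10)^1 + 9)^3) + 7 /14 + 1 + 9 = 42878374624799 /4083648989382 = 10.50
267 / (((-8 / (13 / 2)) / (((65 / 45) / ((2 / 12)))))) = -15041 / 8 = -1880.12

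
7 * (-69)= -483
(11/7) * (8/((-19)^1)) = -88/133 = -0.66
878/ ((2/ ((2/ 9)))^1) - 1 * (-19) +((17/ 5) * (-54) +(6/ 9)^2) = -333/ 5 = -66.60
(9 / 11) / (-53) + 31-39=-4673 / 583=-8.02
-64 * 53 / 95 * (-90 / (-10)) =-30528 / 95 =-321.35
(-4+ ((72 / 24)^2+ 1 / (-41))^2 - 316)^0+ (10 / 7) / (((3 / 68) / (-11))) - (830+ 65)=-1250.19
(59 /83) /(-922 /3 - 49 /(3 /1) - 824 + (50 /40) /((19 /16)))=-3363 /5424631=-0.00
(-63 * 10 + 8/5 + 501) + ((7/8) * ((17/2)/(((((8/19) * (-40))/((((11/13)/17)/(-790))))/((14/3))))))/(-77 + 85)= -80387962879/630988800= -127.40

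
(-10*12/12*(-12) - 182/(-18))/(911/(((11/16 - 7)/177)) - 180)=-118271/23383188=-0.01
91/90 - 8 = -629/90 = -6.99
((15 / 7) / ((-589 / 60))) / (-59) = 900 / 243257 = 0.00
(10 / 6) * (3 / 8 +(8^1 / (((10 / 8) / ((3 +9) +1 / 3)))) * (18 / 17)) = 19029 / 136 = 139.92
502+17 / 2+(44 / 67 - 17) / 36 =410077 / 804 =510.05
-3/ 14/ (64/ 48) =-9/ 56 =-0.16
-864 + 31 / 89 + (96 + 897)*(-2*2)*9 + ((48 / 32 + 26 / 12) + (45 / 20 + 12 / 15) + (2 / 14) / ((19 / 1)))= -25997551609 / 710220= -36604.93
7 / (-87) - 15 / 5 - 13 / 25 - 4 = -16531 / 2175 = -7.60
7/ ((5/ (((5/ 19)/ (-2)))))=-7/ 38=-0.18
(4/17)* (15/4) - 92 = -1549/17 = -91.12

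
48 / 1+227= 275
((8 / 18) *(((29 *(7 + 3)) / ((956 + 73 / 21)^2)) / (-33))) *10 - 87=-87.00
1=1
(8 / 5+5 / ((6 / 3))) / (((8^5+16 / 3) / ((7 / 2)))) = 861 / 1966400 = 0.00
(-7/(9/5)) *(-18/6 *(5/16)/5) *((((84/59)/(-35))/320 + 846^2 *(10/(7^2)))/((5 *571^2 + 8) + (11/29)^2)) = 47350816230791/724770332034560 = 0.07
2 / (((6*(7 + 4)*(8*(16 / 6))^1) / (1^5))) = 1 / 704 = 0.00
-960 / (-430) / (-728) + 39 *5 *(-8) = -6104292 / 3913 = -1560.00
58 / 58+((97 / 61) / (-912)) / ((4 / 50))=108839 / 111264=0.98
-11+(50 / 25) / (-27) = -299 / 27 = -11.07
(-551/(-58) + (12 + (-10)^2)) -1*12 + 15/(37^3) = 11093037/101306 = 109.50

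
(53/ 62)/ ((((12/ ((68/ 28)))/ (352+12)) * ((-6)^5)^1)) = -11713/ 1446336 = -0.01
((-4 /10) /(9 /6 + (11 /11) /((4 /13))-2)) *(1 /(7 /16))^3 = -32768 /18865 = -1.74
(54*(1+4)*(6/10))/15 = 54/5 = 10.80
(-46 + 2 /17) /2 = -390 /17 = -22.94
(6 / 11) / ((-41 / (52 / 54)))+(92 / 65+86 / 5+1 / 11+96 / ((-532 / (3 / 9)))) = 130768931 / 7018011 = 18.63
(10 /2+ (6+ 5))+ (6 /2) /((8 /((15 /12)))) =527 /32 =16.47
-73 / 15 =-4.87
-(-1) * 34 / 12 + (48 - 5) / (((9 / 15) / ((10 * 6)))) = 25817 / 6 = 4302.83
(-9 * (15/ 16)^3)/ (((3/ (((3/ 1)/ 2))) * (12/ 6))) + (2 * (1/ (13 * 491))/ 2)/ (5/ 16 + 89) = -277059437981/ 149443493888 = -1.85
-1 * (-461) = 461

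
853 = 853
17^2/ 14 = 289/ 14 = 20.64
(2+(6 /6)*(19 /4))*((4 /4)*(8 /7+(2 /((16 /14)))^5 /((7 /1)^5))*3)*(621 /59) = 243.80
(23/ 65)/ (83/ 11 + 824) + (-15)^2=133775128/ 594555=225.00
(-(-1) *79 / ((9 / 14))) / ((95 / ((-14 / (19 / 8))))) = -123872 / 16245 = -7.63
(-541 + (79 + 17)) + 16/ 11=-4879/ 11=-443.55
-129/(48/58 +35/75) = -99.67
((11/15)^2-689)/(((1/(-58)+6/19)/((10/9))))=-341408416/133245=-2562.26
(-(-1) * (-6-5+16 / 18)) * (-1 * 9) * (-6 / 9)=-182 / 3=-60.67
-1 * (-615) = 615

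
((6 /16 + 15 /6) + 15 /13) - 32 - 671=-72693 /104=-698.97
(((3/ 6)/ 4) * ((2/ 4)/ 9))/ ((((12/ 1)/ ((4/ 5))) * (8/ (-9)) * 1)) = -1/ 1920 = -0.00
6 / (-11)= -6 / 11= -0.55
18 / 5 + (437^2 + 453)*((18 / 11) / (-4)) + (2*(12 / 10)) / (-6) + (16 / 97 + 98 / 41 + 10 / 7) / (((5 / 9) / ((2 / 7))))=-15259286909 / 194873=-78303.75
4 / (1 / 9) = 36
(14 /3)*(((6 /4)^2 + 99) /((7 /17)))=2295 /2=1147.50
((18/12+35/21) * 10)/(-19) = -5/3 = -1.67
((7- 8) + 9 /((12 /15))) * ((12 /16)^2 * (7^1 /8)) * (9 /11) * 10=116235 /2816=41.28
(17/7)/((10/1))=17/70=0.24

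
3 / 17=0.18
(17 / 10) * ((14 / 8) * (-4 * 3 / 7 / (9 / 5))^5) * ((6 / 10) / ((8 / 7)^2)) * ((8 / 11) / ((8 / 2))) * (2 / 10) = -1700 / 43659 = -0.04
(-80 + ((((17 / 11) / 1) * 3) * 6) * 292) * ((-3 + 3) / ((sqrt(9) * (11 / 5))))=0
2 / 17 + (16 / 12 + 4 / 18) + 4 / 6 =358 / 153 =2.34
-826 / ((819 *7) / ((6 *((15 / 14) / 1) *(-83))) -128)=342790 / 57579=5.95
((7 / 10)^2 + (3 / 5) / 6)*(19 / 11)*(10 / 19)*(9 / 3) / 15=59 / 550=0.11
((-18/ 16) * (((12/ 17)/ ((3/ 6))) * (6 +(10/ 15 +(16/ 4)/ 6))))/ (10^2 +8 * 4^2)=-33/ 646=-0.05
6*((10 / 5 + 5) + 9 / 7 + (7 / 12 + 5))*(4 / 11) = 2330 / 77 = 30.26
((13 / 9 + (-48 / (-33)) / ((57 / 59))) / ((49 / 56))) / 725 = 44392 / 9546075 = 0.00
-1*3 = -3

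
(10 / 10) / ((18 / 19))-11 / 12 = 5 / 36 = 0.14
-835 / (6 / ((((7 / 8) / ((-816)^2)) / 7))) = -835 / 31961088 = -0.00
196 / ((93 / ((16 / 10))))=1568 / 465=3.37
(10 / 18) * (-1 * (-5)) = 25 / 9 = 2.78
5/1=5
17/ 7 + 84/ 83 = 1999/ 581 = 3.44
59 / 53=1.11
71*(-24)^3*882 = -865686528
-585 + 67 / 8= -4613 / 8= -576.62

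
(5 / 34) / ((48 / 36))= 15 / 136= 0.11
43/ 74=0.58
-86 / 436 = -43 / 218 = -0.20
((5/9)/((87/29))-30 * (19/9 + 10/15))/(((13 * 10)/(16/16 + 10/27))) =-16613/18954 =-0.88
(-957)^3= -876467493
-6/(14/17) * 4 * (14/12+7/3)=-102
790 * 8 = 6320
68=68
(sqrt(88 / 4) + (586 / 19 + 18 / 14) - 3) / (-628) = -1937 / 41762 - sqrt(22) / 628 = -0.05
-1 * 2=-2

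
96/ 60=8/ 5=1.60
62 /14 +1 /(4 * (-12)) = 1481 /336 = 4.41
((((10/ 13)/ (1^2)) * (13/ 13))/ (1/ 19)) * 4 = 760/ 13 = 58.46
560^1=560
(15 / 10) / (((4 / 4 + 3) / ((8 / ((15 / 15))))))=3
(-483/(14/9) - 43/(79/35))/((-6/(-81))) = -1405863/316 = -4448.93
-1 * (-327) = 327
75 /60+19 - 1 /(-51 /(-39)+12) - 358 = -233775 /692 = -337.83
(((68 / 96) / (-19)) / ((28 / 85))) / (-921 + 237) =1445 / 8733312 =0.00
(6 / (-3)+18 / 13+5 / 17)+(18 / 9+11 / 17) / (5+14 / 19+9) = -1753 / 12376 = -0.14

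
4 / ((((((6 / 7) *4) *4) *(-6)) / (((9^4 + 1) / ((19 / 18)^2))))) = -206703 / 722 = -286.29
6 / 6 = 1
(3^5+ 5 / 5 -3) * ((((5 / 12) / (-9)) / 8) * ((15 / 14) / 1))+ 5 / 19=-1.23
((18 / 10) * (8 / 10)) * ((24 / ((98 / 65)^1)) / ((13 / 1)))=432 / 245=1.76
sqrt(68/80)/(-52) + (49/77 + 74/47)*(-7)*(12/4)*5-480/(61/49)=-19480755/31537-sqrt(85)/520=-617.73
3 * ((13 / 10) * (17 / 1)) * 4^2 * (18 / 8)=11934 / 5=2386.80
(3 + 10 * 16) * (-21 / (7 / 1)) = -489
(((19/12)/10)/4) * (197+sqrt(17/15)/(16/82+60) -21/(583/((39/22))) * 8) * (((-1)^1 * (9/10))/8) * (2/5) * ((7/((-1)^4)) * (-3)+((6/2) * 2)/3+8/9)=126977 * sqrt(255)/3553920000+780496649/123129600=6.34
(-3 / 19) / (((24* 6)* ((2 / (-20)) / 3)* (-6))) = -5 / 912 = -0.01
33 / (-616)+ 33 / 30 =293 / 280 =1.05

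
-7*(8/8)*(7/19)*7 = -343/19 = -18.05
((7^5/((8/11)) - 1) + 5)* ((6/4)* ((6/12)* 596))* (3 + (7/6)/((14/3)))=33578318.72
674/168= 337/84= 4.01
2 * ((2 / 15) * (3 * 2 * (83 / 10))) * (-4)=-1328 / 25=-53.12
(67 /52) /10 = 67 /520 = 0.13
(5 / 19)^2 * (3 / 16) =75 / 5776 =0.01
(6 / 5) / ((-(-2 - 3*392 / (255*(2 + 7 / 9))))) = 1275 / 3889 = 0.33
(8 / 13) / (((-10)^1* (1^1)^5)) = -4 / 65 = -0.06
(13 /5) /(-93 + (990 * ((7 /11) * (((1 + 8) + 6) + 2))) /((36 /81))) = 2 /18465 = 0.00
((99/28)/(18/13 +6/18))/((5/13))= 50193/9380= 5.35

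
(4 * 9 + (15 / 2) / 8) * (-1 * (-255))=150705 / 16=9419.06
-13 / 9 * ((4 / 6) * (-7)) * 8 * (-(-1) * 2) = 2912 / 27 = 107.85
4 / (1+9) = 2 / 5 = 0.40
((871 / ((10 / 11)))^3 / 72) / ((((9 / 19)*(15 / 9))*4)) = 16710372128879 / 4320000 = 3868141.70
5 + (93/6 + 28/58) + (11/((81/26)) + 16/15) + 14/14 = 624371/23490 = 26.58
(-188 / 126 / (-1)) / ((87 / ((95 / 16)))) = 4465 / 43848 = 0.10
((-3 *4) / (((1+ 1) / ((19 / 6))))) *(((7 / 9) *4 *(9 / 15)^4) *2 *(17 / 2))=-81396 / 625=-130.23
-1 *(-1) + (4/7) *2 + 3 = 36/7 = 5.14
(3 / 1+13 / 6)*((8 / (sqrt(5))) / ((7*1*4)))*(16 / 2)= 248*sqrt(5) / 105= 5.28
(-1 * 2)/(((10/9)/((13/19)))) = -117/95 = -1.23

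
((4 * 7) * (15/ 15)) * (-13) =-364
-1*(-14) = 14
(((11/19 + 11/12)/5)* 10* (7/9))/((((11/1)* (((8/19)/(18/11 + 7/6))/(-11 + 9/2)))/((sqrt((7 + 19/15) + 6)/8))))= -104377* sqrt(3210)/1368576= -4.32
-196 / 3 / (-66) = 98 / 99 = 0.99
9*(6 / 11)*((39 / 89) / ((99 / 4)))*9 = 8424 / 10769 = 0.78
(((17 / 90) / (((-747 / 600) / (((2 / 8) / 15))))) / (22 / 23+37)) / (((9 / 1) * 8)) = -391 / 422580888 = -0.00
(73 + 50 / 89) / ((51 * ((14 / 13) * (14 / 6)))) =85111 / 148274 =0.57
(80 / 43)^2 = 6400 / 1849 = 3.46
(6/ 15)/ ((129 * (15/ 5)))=0.00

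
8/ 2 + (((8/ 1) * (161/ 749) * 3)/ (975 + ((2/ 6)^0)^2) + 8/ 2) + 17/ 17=117555/ 13054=9.01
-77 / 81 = -0.95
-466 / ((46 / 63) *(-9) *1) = 1631 / 23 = 70.91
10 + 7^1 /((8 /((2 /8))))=327 /32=10.22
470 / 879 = 0.53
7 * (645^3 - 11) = 1878352798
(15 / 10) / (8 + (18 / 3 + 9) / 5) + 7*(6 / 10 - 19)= -128.66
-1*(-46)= 46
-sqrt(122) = -11.05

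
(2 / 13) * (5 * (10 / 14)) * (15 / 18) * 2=250 / 273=0.92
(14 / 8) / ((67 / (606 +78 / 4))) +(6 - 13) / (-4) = 9695 / 536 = 18.09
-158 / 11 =-14.36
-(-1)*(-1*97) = -97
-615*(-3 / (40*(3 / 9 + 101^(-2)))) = 11292507 / 81632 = 138.33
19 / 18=1.06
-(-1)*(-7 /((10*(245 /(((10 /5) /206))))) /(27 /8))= -4 /486675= -0.00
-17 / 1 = -17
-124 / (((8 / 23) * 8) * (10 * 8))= -713 / 1280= -0.56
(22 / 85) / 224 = 11 / 9520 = 0.00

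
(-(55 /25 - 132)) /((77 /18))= 1062 /35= 30.34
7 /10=0.70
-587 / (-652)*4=3.60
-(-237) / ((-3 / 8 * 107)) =-632 / 107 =-5.91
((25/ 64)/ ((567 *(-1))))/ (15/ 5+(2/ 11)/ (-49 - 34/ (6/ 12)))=-3575/ 15559488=-0.00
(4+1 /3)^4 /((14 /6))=28561 /189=151.12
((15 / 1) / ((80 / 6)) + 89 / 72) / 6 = 0.39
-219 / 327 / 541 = -73 / 58969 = -0.00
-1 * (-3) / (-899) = -3 / 899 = -0.00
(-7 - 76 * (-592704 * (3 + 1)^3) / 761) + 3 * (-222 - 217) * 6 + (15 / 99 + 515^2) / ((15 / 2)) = 3815775.32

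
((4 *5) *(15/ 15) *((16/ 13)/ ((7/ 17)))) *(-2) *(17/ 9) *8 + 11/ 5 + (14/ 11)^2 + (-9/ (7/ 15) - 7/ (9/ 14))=-908265056/ 495495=-1833.05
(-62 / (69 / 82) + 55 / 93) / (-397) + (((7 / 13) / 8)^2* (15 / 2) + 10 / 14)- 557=-23834298091731 / 42862228864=-556.07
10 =10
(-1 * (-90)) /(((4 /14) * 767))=315 /767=0.41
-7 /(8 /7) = -49 /8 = -6.12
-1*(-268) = 268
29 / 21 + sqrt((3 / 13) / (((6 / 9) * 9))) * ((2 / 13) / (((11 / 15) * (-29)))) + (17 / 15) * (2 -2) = 29 / 21 -15 * sqrt(26) / 53911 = 1.38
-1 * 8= -8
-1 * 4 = -4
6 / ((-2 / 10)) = -30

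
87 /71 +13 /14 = 2141 /994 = 2.15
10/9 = 1.11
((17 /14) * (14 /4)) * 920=3910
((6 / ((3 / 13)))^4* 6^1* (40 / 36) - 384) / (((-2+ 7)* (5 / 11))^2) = 1105742528 / 1875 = 589729.35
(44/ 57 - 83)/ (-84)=4687/ 4788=0.98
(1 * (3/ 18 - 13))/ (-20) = 0.64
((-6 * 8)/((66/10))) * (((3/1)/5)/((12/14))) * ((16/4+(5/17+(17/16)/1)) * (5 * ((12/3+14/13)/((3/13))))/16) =-50995/272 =-187.48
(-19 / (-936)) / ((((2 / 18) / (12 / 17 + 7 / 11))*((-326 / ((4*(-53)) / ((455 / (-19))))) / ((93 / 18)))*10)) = -148873873 / 43270827600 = -0.00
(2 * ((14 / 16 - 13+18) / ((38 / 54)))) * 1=16.70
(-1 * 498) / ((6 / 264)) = -21912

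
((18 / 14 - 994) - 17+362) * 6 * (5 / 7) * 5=-680100 / 49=-13879.59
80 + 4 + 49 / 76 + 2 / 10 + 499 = 221861 / 380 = 583.84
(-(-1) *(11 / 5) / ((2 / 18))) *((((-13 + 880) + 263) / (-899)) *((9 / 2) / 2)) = -100683 / 1798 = -56.00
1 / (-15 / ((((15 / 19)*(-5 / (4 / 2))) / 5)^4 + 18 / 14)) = -6373533 / 72979760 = -0.09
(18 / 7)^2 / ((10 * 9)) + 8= 8.07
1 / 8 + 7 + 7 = 113 / 8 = 14.12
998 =998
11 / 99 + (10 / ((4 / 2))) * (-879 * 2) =-79109 / 9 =-8789.89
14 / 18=7 / 9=0.78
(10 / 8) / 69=5 / 276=0.02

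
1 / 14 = 0.07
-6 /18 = -1 /3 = -0.33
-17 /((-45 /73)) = 1241 /45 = 27.58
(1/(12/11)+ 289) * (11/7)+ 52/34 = 93251/204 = 457.11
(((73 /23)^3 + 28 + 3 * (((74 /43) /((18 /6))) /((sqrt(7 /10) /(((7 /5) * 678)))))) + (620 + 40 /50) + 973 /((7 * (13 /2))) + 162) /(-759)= -16724 * sqrt(70) /54395 - 227807823 /200086315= -3.71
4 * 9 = 36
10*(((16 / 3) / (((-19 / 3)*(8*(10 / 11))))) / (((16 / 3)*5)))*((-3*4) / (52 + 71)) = 33 / 7790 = 0.00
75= 75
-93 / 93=-1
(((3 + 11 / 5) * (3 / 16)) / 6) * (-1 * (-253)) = 3289 / 80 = 41.11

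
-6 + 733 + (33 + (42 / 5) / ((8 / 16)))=3884 / 5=776.80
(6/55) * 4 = 24/55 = 0.44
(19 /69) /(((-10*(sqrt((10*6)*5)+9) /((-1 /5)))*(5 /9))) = 0.00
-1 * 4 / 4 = -1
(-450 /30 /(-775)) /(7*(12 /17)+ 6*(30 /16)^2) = 544 /731755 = 0.00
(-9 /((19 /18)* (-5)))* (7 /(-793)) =-0.02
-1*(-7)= 7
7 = 7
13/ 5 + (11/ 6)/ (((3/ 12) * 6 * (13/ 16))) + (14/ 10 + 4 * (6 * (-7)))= -19012/ 117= -162.50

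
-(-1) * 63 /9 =7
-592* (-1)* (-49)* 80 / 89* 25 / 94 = -29008000 / 4183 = -6934.74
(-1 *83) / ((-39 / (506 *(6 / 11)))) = 7636 / 13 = 587.38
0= 0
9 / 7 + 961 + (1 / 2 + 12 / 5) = 67563 / 70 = 965.19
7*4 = 28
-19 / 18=-1.06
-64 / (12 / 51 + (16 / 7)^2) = -13328 / 1137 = -11.72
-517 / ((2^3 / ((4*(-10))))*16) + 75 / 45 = 7835 / 48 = 163.23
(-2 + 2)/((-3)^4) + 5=5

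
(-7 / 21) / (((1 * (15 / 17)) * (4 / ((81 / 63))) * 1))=-0.12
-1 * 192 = -192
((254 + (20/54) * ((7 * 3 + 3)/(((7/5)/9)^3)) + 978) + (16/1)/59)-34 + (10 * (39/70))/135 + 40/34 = 55129003921/15481305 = 3561.00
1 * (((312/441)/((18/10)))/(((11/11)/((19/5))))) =1976/1323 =1.49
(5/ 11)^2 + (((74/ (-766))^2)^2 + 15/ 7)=42821736229157/ 18225460324687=2.35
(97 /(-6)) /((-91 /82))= 3977 /273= 14.57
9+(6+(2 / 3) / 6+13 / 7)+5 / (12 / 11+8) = 22073 / 1260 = 17.52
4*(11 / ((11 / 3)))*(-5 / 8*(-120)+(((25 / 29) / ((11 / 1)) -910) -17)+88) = -2924292 / 319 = -9167.06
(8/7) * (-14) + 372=356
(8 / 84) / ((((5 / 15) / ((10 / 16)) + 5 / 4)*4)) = 10 / 749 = 0.01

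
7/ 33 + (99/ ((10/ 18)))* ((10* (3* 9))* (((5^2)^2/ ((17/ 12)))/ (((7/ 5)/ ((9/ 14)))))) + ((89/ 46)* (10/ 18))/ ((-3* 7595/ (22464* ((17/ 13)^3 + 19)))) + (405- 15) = 4612366012378687/ 473191719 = 9747351.50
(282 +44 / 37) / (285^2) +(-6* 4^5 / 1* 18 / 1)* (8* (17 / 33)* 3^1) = -45201626611142 / 33058575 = -1367319.27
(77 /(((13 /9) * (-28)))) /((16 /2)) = -99 /416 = -0.24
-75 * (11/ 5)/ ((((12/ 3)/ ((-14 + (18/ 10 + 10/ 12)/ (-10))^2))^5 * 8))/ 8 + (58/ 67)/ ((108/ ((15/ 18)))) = -1516667402686009933272670411753679313137/ 1728526417920000000000000000000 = -877433741.81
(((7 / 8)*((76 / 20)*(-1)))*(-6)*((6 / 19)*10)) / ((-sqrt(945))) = -sqrt(105) / 5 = -2.05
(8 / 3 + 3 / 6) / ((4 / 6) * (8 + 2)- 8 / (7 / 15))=-133 / 440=-0.30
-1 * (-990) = 990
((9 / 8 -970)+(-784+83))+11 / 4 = -13337 / 8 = -1667.12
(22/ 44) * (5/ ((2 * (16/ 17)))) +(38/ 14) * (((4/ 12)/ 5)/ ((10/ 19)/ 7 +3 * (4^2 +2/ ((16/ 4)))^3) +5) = 1435687961699/ 96357696960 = 14.90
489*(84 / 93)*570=7804440 / 31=251756.13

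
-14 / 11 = -1.27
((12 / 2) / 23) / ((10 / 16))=0.42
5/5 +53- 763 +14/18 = -6374/9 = -708.22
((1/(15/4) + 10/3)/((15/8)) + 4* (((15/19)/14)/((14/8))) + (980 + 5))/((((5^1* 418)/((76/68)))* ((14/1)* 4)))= 22973563/2437358000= 0.01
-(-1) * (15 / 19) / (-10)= -3 / 38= -0.08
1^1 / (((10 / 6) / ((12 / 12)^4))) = 3 / 5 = 0.60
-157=-157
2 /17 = 0.12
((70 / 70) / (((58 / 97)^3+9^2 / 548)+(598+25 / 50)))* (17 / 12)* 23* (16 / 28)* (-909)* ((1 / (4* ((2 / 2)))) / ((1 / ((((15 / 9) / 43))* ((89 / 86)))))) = -2197323053092495 / 7753310343666538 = -0.28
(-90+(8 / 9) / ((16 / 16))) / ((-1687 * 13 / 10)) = 8020 / 197379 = 0.04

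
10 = 10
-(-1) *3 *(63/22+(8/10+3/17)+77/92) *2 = 1206963/43010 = 28.06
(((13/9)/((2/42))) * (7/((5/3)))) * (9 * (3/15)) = 5733/25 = 229.32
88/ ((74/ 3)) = 3.57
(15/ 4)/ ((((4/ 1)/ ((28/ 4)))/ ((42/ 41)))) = 2205/ 328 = 6.72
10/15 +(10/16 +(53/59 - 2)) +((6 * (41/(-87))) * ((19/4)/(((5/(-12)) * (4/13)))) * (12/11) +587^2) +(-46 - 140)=778054439191/2258520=344497.48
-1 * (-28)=28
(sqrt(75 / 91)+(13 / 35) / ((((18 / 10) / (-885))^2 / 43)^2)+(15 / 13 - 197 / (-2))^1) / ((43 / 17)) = 85 * sqrt(273) / 3913+10057744750790130899 / 633906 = 15866303128208.85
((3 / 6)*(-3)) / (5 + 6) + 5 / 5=19 / 22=0.86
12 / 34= 6 / 17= 0.35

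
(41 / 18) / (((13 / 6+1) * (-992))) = -0.00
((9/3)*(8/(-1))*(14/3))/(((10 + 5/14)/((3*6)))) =-28224/145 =-194.65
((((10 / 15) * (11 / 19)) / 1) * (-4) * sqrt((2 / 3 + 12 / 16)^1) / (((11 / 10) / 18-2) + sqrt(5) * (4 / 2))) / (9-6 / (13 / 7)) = -54912 * sqrt(255) / 9997781-798512 * sqrt(51) / 149966715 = -0.13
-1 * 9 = -9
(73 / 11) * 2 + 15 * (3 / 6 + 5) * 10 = 838.27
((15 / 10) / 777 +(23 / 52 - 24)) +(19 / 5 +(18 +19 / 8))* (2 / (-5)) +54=3497343 / 168350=20.77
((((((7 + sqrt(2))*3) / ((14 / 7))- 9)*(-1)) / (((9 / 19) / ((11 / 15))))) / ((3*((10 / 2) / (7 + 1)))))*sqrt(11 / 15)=836*sqrt(165)*(-sqrt(2)- 1) / 10125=-2.56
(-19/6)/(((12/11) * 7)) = -209/504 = -0.41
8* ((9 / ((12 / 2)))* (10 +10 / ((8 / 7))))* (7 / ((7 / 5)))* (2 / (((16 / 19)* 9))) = 296.88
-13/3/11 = -13/33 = -0.39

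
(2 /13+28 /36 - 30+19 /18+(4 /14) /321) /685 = -1636513 /40019070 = -0.04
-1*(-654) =654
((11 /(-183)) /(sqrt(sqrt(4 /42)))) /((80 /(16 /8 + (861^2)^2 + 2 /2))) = -503760422957*2^(3 /4)*21^(1 /4) /2440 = -743295560.72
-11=-11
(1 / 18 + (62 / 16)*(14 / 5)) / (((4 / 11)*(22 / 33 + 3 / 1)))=1963 / 240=8.18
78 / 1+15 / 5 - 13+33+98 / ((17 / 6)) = 135.59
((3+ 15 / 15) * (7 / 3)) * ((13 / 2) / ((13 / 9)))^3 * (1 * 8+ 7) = 25515 / 2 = 12757.50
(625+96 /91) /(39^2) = 56971 /138411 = 0.41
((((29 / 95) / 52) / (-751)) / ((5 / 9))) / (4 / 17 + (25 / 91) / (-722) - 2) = 590121 / 74029261750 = 0.00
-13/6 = -2.17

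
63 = 63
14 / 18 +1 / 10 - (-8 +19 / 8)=6.50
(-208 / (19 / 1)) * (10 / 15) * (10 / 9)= -4160 / 513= -8.11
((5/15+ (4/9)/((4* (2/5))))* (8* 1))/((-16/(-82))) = 451/18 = 25.06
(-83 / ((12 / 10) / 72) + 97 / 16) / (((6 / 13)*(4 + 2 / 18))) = -3103737 / 1184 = -2621.40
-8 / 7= -1.14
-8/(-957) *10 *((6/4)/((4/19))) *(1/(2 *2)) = 95/638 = 0.15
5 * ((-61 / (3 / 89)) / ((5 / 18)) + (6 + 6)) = -32514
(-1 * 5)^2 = 25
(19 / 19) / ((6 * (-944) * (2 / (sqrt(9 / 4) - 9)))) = 5 / 7552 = 0.00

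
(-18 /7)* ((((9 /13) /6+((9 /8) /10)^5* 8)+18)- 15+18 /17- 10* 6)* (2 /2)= 143.55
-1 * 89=-89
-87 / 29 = -3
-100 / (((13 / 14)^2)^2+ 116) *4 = -15366400 / 4484817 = -3.43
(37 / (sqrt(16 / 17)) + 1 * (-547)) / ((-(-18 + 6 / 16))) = -4376 / 141 + 74 * sqrt(17) / 141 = -28.87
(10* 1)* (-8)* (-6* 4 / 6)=320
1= 1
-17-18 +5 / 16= -555 / 16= -34.69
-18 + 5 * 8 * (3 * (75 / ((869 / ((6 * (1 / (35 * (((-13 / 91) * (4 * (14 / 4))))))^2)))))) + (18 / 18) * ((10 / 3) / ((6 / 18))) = -340108 / 42581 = -7.99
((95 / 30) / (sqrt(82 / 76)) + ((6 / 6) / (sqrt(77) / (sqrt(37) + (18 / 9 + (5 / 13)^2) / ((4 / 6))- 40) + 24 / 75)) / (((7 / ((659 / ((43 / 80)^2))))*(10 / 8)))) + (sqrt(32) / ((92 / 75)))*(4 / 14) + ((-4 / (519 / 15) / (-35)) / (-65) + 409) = (-33357527899013760000 + 1849*(-49724 + 1352*sqrt(37) + 4225*sqrt(77))*(414940500*sqrt(2) + 34398455*sqrt(1558) + 182156090598) + 906994162164480000*sqrt(37)) / (823488150030*(-49724 + 1352*sqrt(37) + 4225*sqrt(77))) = 8052.07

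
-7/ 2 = -3.50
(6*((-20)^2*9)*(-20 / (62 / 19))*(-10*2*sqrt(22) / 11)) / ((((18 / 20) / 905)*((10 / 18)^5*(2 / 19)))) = 14815951522560*sqrt(22) / 341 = 203791708264.50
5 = 5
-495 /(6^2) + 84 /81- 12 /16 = -727 /54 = -13.46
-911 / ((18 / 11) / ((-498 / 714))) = 831743 / 2142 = 388.30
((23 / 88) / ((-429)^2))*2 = 23 / 8097804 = 0.00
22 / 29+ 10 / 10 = 51 / 29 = 1.76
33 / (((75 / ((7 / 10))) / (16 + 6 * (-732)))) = -168476 / 125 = -1347.81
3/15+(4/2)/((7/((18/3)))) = 1.91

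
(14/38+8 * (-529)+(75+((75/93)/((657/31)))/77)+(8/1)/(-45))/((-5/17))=339616417729/24029775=14133.15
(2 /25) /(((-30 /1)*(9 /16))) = -0.00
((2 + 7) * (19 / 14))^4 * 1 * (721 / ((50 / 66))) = 2906267639319 / 137200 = 21182708.74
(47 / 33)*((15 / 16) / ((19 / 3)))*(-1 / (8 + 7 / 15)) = -0.02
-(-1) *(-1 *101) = -101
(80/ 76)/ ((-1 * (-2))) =10/ 19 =0.53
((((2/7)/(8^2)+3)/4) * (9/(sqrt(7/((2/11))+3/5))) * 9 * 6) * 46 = 2685.42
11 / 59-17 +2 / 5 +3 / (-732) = -1181743 / 71980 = -16.42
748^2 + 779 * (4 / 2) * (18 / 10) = 2811542 / 5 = 562308.40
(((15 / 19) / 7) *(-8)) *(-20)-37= -2521 / 133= -18.95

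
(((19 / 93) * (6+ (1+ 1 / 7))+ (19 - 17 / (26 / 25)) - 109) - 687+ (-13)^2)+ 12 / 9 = -3506805 / 5642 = -621.55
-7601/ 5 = -1520.20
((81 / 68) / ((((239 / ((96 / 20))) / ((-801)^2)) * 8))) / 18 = 106.59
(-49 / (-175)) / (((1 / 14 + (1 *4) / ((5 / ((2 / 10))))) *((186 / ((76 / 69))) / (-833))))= -3102092 / 519777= -5.97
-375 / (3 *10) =-25 / 2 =-12.50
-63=-63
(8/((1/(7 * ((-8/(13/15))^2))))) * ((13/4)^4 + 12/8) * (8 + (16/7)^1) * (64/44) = 8071591.18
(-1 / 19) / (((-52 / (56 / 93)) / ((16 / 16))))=14 / 22971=0.00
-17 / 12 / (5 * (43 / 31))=-0.20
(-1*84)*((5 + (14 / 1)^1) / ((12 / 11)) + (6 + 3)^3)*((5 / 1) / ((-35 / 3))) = 26871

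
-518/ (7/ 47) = -3478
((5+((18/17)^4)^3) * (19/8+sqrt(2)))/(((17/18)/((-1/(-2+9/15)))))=366294831081748290 * sqrt(2)/69332046230341559+3479800895276608755/277328184921366236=20.02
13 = 13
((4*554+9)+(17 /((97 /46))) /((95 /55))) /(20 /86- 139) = -58899637 /3665727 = -16.07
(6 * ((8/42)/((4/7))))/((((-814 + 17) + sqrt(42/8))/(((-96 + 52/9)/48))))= 203 * sqrt(21)/68602005 + 323582/68602005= 0.00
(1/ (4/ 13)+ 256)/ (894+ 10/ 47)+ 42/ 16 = 490033/ 168112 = 2.91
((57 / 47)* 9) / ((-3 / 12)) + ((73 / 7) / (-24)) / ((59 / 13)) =-20384027 / 465864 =-43.76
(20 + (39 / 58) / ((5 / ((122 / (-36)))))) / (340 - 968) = -0.03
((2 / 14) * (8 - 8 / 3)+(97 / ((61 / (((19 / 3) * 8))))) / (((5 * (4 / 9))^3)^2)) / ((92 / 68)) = 249290045797 / 235704000000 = 1.06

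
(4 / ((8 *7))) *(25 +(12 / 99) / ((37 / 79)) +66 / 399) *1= 4128715 / 2273502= 1.82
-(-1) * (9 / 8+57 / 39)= 269 / 104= 2.59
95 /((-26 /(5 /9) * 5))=-95 /234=-0.41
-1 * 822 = -822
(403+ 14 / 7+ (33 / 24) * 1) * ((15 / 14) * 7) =48765 / 16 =3047.81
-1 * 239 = -239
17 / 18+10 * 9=1637 / 18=90.94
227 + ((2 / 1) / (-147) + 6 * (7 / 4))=69821 / 294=237.49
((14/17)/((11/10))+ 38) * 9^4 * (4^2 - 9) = 332787042/187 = 1779609.85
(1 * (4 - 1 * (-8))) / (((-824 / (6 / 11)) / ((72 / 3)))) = -0.19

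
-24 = -24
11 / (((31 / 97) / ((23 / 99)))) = 2231 / 279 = 8.00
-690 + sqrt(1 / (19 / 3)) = -690 + sqrt(57) / 19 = -689.60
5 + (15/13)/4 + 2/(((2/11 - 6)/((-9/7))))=16687/2912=5.73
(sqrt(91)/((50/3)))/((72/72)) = 3 * sqrt(91)/50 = 0.57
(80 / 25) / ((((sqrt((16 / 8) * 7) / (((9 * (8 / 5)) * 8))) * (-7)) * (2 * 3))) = -768 * sqrt(14) / 1225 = -2.35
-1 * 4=-4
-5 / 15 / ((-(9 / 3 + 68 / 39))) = 13 / 185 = 0.07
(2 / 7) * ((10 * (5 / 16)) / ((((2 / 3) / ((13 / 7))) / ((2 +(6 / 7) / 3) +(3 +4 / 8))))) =78975 / 5488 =14.39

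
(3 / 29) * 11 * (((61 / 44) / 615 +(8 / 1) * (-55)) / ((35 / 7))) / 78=-11906339 / 9274200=-1.28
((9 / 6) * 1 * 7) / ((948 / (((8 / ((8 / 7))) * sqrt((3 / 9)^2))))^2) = 0.00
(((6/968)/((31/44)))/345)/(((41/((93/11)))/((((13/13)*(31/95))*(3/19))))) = 279/1029779575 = 0.00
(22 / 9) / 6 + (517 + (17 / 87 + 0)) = 405283 / 783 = 517.60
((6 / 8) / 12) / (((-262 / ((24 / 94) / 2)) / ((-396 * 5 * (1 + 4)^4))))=928125 / 24628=37.69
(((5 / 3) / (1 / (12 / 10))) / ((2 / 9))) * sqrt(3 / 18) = 3 * sqrt(6) / 2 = 3.67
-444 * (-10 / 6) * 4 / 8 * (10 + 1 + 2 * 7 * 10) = 55870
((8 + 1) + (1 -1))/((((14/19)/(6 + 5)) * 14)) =1881/196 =9.60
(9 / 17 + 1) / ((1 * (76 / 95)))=1.91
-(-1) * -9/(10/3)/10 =-27/100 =-0.27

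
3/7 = 0.43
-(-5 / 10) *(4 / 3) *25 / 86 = 25 / 129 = 0.19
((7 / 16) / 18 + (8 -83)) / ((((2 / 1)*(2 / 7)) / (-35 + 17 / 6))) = 29172143 / 6912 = 4220.51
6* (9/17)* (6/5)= 324/85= 3.81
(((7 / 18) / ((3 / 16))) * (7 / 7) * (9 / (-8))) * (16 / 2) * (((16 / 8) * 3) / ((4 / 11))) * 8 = -2464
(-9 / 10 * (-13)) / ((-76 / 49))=-5733 / 760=-7.54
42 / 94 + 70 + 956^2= 42958303 / 47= 914006.45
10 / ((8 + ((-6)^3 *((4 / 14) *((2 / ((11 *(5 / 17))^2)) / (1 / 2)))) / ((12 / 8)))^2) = 2241903125 / 13370703392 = 0.17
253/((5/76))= 19228/5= 3845.60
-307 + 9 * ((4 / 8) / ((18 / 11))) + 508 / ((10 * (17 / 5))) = -19673 / 68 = -289.31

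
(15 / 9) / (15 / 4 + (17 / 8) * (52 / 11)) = 220 / 1821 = 0.12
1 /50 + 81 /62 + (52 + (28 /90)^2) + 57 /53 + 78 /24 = 768537203 /13308300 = 57.75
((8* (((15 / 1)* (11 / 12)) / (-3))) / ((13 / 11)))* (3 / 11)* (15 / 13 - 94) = 785.62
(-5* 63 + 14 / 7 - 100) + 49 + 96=-268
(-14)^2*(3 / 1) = 588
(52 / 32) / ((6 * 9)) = 13 / 432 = 0.03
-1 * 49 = -49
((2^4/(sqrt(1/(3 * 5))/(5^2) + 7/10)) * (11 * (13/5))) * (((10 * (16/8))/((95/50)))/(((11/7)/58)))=88670400000/349049 - 337792000 * sqrt(15)/349049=250286.17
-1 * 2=-2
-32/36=-8/9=-0.89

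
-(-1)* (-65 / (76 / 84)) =-1365 / 19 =-71.84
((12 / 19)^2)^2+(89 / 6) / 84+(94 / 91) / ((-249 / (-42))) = 36139599919 / 70870644936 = 0.51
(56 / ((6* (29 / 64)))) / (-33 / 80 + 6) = 143360 / 38889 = 3.69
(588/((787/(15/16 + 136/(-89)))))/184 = -0.00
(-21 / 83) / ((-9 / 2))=14 / 249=0.06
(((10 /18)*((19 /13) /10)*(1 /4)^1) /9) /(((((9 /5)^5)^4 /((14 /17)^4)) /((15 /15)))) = 8701133728027343750 /1069237656776606119158902013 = 0.00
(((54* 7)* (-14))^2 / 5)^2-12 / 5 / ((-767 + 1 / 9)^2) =9340481414870265250881 / 297735025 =31371792468387.84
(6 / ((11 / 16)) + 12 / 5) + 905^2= 819036.13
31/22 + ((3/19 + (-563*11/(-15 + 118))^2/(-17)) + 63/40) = -315895829389/1507751080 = -209.51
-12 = -12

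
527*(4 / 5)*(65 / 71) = 27404 / 71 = 385.97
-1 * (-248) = 248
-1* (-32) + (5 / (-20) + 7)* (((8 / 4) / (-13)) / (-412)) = 342811 / 10712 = 32.00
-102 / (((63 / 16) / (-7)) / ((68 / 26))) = 18496 / 39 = 474.26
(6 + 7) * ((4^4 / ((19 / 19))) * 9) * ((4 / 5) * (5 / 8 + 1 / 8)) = 89856 / 5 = 17971.20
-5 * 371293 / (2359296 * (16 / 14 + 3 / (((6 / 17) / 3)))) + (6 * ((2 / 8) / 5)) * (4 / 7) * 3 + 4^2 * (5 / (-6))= -12.85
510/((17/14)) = 420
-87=-87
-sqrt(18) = -3*sqrt(2) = -4.24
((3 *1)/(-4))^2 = 9/16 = 0.56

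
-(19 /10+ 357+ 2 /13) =-46677 /130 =-359.05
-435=-435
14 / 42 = 1 / 3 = 0.33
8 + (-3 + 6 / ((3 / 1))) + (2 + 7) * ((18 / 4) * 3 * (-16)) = -1937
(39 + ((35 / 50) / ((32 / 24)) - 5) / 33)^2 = 2631792601 / 1742400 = 1510.44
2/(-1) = -2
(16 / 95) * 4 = 64 / 95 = 0.67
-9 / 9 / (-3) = 1 / 3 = 0.33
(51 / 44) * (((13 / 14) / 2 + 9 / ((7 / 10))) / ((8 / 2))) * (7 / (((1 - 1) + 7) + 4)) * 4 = 19023 / 1936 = 9.83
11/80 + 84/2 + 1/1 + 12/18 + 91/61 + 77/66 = 680213/14640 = 46.46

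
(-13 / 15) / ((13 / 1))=-1 / 15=-0.07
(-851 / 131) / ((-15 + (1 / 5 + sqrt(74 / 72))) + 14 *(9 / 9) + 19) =-13939380 / 38932021 + 127650 *sqrt(37) / 38932021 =-0.34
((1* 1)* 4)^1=4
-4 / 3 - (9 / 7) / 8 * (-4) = -29 / 42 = -0.69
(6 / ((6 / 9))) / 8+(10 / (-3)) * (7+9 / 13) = -7649 / 312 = -24.52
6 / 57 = 2 / 19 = 0.11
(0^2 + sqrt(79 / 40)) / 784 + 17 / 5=sqrt(790) / 15680 + 17 / 5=3.40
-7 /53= -0.13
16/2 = 8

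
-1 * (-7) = 7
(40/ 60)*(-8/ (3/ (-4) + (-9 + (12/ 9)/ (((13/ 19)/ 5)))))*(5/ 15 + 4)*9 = 32448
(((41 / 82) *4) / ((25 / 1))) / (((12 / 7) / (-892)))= -3122 / 75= -41.63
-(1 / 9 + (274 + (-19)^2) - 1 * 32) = -5428 / 9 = -603.11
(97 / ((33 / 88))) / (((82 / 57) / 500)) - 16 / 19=70033344 / 779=89901.60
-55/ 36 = -1.53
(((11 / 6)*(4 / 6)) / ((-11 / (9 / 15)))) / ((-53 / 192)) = 64 / 265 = 0.24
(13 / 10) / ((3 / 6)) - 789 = -3932 / 5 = -786.40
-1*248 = -248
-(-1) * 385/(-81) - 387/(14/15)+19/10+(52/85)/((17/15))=-341618429/819315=-416.96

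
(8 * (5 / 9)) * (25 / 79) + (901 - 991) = -62990 / 711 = -88.59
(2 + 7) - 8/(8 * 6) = 8.83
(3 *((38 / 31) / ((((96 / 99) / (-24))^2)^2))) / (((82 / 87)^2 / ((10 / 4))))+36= 207218330211069 / 53361664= 3883280.89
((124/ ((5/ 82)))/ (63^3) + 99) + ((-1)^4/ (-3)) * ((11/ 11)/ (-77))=99.01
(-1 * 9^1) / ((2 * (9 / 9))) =-9 / 2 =-4.50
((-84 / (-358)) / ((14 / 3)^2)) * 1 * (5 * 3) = 405 / 2506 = 0.16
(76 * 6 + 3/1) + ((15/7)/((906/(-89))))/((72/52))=17460083/38052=458.85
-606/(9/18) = -1212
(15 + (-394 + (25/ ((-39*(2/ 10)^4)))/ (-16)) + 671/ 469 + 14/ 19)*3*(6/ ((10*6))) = -1956128921/ 18534880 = -105.54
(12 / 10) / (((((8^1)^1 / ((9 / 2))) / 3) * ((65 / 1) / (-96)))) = -972 / 325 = -2.99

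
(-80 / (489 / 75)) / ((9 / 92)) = -184000 / 1467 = -125.43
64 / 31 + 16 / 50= 1848 / 775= 2.38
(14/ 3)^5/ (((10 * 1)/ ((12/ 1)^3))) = 17210368/ 45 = 382452.62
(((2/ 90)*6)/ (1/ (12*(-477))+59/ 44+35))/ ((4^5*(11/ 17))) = 8109/ 1464421120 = 0.00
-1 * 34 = -34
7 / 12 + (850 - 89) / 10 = 4601 / 60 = 76.68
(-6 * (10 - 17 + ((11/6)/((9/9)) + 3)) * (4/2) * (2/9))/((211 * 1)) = 0.03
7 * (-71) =-497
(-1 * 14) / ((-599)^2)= -14 / 358801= -0.00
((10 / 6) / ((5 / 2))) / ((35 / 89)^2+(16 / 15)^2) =1188150 / 2303401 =0.52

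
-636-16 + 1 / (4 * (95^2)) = -23537199 / 36100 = -652.00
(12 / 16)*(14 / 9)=7 / 6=1.17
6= 6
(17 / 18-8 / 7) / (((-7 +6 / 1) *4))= 0.05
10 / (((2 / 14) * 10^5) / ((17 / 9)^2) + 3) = 20230 / 8106069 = 0.00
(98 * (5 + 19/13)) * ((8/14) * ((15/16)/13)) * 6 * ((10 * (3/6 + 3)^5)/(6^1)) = 185297175/1352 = 137054.12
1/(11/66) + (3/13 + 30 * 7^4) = 936471/13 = 72036.23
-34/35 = -0.97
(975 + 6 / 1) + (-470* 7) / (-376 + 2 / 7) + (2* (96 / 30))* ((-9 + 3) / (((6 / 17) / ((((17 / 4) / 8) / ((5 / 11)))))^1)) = 5671573 / 6575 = 862.60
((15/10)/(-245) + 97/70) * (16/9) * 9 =22.07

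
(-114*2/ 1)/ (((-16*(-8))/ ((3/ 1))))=-171/ 32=-5.34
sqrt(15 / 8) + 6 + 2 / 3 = sqrt(30) / 4 + 20 / 3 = 8.04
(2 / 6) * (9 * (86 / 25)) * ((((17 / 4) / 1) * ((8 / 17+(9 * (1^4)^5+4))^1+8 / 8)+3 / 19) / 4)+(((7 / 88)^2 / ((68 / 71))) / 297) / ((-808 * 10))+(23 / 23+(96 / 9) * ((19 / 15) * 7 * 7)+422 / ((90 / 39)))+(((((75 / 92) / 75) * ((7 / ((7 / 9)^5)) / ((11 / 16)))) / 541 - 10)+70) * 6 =4895683028093309978103661 / 3586599912632718643200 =1364.99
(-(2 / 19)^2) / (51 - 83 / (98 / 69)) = 392 / 263169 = 0.00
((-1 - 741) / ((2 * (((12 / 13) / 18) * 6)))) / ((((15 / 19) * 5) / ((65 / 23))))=-1191281 / 1380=-863.25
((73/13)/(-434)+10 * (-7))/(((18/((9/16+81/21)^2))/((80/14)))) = -434.15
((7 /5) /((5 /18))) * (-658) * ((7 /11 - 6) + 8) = -8743.03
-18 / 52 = -9 / 26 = -0.35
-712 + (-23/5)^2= -17271/25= -690.84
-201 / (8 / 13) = -2613 / 8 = -326.62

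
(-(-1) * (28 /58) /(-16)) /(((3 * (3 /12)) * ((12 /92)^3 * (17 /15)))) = -425845 /26622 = -16.00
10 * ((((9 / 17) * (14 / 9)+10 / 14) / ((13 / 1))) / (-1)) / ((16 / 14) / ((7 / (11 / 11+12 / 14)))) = -44835 / 11492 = -3.90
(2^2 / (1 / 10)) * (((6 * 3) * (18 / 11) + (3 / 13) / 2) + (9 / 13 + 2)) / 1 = 184540 / 143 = 1290.49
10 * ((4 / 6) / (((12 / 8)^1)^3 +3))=1.05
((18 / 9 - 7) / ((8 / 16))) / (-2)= 5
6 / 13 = 0.46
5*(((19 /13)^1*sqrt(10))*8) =760*sqrt(10) /13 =184.87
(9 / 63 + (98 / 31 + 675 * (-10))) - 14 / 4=-2929585 / 434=-6750.20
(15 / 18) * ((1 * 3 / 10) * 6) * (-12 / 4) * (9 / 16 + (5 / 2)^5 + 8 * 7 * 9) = -173439 / 64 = -2709.98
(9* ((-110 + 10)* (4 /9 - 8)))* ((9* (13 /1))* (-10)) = -7956000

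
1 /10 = 0.10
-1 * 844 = -844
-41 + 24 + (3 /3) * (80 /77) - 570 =-45119 /77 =-585.96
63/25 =2.52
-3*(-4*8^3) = 6144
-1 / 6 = -0.17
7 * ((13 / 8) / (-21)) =-13 / 24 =-0.54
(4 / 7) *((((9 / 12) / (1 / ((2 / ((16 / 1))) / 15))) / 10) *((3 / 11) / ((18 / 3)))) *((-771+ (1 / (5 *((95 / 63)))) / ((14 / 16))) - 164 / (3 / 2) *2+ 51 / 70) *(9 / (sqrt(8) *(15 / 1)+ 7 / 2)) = 59178873 / 209238260000 - 177536619 *sqrt(2) / 73233391000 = -0.00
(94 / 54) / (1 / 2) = 94 / 27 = 3.48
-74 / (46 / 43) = -1591 / 23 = -69.17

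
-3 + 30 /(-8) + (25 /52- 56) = -1619 /26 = -62.27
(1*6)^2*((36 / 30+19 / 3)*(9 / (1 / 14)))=170856 / 5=34171.20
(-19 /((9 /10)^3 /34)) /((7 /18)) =-1292000 /567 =-2278.66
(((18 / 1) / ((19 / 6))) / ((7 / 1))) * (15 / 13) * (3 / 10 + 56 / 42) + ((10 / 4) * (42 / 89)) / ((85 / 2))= 582288 / 373711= 1.56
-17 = -17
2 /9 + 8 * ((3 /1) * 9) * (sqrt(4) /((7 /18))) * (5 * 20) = 6998414 /63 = 111085.94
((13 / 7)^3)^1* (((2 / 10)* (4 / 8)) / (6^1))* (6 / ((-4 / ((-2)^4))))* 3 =-13182 / 1715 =-7.69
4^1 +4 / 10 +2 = 6.40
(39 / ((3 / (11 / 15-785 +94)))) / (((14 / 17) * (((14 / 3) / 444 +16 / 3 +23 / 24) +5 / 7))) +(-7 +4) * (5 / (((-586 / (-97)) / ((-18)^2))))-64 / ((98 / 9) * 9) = -22148545723562 / 9392564755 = -2358.09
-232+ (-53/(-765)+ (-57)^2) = 2308058/765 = 3017.07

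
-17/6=-2.83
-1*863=-863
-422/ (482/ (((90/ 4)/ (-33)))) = 3165/ 5302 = 0.60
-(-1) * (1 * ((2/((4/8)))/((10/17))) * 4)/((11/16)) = 2176/55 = 39.56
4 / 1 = 4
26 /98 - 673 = -32964 /49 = -672.73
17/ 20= 0.85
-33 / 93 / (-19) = 11 / 589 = 0.02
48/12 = 4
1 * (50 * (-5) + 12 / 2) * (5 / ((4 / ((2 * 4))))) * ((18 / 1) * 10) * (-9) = 3952800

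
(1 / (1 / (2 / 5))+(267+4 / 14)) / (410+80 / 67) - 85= -81333527 / 964250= -84.35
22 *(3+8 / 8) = 88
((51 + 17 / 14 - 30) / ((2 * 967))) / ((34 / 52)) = 4043 / 230146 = 0.02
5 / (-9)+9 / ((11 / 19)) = 1484 / 99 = 14.99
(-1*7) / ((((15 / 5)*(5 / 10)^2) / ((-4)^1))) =112 / 3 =37.33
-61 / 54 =-1.13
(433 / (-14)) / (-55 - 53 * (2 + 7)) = 433 / 7448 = 0.06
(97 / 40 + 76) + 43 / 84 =66307 / 840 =78.94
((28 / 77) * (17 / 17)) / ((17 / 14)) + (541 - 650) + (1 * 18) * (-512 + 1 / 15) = -8717473 / 935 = -9323.50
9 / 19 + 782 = 14867 / 19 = 782.47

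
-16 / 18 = -8 / 9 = -0.89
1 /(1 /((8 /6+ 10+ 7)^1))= 55 /3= 18.33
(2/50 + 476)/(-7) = -11901/175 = -68.01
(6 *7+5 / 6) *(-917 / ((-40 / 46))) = 45169.89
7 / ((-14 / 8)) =-4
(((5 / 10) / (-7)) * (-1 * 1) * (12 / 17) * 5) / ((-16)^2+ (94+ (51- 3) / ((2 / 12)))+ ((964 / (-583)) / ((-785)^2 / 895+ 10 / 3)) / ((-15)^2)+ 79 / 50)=139242262500 / 353257706923771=0.00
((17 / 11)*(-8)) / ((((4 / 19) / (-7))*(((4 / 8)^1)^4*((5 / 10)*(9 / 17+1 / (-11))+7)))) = 911.10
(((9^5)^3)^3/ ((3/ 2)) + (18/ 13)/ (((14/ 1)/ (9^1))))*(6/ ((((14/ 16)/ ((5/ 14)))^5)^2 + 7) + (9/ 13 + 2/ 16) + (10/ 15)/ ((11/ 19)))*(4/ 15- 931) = -443416067550305900417187465295565173330342492828700678003243431237311/ 41570781326832998760520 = -10666531958207166570707860000000000000000000000.00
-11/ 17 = -0.65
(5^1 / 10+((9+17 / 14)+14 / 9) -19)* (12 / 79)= -1696 / 1659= -1.02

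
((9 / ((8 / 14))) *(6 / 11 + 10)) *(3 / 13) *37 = 202797 / 143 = 1418.16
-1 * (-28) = 28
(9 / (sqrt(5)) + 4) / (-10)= -9* sqrt(5) / 50 -2 / 5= -0.80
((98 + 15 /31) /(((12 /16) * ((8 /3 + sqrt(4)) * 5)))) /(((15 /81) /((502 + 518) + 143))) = 191734506 /5425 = 35342.77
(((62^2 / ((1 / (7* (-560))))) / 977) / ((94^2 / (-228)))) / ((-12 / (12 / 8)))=-107362920 / 2158193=-49.75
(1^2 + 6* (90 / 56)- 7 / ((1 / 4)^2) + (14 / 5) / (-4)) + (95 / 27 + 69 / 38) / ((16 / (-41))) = -66491707 / 574560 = -115.73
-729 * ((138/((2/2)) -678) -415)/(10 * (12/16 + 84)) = 92826/113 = 821.47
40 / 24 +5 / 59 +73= 13231 / 177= 74.75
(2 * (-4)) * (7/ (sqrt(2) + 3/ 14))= 2352/ 383-10976 * sqrt(2)/ 383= -34.39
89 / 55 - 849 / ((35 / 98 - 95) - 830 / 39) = 1245149 / 139249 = 8.94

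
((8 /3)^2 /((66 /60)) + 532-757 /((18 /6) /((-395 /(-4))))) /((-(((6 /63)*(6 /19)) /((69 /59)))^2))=90339582591503 /2450624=36863910.00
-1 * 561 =-561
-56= -56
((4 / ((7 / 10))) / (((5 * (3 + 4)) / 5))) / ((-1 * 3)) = -40 / 147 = -0.27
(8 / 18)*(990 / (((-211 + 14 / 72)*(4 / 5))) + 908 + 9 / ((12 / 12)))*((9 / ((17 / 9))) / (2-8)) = -2440434 / 7589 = -321.58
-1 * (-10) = 10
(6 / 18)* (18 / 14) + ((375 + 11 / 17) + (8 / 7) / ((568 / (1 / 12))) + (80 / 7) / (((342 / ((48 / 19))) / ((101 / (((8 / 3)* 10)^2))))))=68826073591 / 183005340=376.09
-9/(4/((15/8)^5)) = -6834375/131072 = -52.14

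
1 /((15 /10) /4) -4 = -4 /3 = -1.33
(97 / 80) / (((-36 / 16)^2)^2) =1552 / 32805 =0.05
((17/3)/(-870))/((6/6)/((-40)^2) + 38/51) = -46240/5294037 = -0.01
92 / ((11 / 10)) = 920 / 11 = 83.64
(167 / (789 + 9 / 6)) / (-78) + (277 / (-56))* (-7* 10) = 346.25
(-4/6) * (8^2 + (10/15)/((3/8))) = -1184/27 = -43.85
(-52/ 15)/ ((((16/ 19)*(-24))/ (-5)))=-247/ 288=-0.86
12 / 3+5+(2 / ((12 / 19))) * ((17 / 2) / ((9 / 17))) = 6463 / 108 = 59.84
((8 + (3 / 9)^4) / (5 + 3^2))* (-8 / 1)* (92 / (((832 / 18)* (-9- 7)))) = 14927 / 26208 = 0.57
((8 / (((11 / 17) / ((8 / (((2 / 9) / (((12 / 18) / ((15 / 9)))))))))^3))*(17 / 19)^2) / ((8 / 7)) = 3709711498752 / 60061375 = 61765.34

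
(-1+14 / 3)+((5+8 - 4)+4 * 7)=122 / 3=40.67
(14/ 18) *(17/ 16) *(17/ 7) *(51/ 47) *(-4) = -4913/ 564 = -8.71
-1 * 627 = -627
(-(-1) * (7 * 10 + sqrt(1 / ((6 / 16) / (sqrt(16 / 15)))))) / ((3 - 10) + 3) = -35 / 2 - sqrt(2) * 3^(1 / 4) * 5^(3 / 4) / 15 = -17.91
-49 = -49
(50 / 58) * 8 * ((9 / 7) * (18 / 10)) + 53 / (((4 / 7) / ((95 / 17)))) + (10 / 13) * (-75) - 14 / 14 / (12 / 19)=63928937 / 134589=474.99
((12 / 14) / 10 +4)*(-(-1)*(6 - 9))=-429 / 35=-12.26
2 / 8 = 1 / 4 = 0.25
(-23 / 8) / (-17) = 23 / 136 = 0.17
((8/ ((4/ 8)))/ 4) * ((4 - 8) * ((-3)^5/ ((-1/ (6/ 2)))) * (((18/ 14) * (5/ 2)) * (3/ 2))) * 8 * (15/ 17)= -47239200/ 119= -396968.07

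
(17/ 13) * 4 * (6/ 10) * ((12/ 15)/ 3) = 272/ 325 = 0.84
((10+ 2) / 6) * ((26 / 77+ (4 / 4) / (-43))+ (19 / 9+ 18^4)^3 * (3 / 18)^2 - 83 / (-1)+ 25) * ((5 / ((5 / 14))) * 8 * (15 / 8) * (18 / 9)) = 27924343494339311944730 / 1034451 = 26994360771403683.64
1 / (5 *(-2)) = -1 / 10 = -0.10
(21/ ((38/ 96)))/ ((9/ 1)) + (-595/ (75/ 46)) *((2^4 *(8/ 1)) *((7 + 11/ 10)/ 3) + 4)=-181794088/ 1425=-127574.80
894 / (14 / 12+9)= 5364 / 61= 87.93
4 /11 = 0.36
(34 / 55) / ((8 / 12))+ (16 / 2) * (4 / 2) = 931 / 55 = 16.93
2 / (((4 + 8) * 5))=1 / 30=0.03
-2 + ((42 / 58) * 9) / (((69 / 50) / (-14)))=-45434 / 667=-68.12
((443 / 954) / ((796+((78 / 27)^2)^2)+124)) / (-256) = -322947 / 176196653056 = -0.00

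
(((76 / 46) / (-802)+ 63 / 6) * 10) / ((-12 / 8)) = -1936450 / 27669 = -69.99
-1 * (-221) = 221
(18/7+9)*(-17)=-196.71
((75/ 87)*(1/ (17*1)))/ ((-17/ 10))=-250/ 8381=-0.03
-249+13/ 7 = -1730/ 7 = -247.14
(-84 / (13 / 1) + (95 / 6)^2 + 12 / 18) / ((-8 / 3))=-114613 / 1248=-91.84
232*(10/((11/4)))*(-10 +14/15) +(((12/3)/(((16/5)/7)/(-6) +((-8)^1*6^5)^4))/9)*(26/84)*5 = -595363758027130649095289353/77835810784163093544564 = -7648.97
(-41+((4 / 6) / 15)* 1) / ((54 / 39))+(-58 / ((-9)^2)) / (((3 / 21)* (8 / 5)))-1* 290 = -522793 / 1620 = -322.71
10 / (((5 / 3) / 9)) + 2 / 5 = 272 / 5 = 54.40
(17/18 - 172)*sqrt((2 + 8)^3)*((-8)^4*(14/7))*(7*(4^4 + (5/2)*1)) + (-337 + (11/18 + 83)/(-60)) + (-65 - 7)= -80183630693.53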